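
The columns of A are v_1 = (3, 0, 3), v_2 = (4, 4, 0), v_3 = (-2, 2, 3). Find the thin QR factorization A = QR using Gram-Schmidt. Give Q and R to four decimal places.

Q = [[0.7071, 0.4082, -0.5774], [0.0000, 0.8165, 0.5774], [0.7071, -0.4082, 0.5774]], R = [[4.2426, 2.8284, 0.7071], [0.0000, 4.8990, -0.4082], [0.0000, 0.0000, 4.0415]]

q_1 = v_1/‖v_1‖ = (3, 0, 3)/4.2426 = (0.7071, 0.0000, 0.7071).
r_{12} = q_1·v_2 = 2.8284.
u_2 = v_2 − 2.8284·q_1 = (2.0000, 4.0000, -2.0000).
‖u_2‖ = 4.8990, so q_2 = (0.4082, 0.8165, -0.4082).
r_{13} = q_1·v_3 = 0.7071; r_{23} = q_2·v_3 = -0.4082.
u_3 = v_3 − 0.7071·q_1 + 0.4082·q_2 = (-2.3333, 2.3333, 2.3333).
‖u_3‖ = 4.0415, so q_3 = (-0.5774, 0.5774, 0.5774).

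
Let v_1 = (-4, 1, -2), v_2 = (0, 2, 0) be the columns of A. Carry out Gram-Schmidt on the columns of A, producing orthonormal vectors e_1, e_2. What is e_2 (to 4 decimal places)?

e_2 = (0.1952, 0.9759, 0.0976)

e_1 = v_1/‖v_1‖ = (-4, 1, -2)/4.5826 = (-0.8729, 0.2182, -0.4364).
r_{12} = e_1·v_2 = 0.4364.
u_2 = v_2 − 0.4364·e_1 = (0.3810, 1.9048, 0.1905).
‖u_2‖ = 1.9518, so e_2 = (0.1952, 0.9759, 0.0976).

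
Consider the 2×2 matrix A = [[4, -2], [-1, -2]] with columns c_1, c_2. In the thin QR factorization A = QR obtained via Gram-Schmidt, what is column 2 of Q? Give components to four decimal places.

e_1 = c_1/‖c_1‖ = (4, -1)/4.1231 = (0.9701, -0.2425).
r_{12} = e_1·c_2 = -1.4552.
u_2 = c_2 + 1.4552·e_1 = (-0.5882, -2.3529).
‖u_2‖ = 2.4254, so e_2 = (-0.2425, -0.9701).

e_2 = (-0.2425, -0.9701)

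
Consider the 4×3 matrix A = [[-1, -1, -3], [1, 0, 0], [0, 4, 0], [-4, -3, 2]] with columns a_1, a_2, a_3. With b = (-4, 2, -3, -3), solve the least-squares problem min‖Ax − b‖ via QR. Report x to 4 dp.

x = (1.8222, -0.7587, 0.9873)

a_1 = (-1, 1, 0, -4); ‖a_1‖ = 4.2426, so q_1 = (-0.2357, 0.2357, 0.0000, -0.9428).
q_1·a_2 = (-0.2357)·(-1) + 0.2357·0 + 0.0000·4 + (-0.9428)·(-3) = 3.0641.
u_2 = a_2 − 3.0641·q_1 = (-0.2778, -0.7222, 4.0000, -0.1111).
‖u_2‖ = 4.0757, so q_2 = (-0.0682, -0.1772, 0.9814, -0.0273).
q_1·a_3 = (-0.2357)·(-3) + 0.2357·0 + 0.0000·0 + (-0.9428)·2 = -1.1785; q_2·a_3 = (-0.0682)·(-3) + (-0.1772)·0 + 0.9814·0 + (-0.0273)·2 = 0.1499.
u_3 = a_3 + 1.1785·q_1 − 0.1499·q_2 = (-3.2676, 0.3043, -0.1472, 0.8930).
‖u_3‖ = 3.4042, so q_3 = (-0.9599, 0.0894, -0.0432, 0.2623).
Qᵀb = (4.2426, -2.9443, 3.3610).
Back-substitute: x_3 = 3.3610/3.4042 = 0.9873.
x_2 = (-2.9443 − 0.1499·0.9873)/4.0757 = -0.7587.
x_1 = (4.2426 − 3.0641·(-0.7587) + 1.1785·0.9873)/4.2426 = 1.8222.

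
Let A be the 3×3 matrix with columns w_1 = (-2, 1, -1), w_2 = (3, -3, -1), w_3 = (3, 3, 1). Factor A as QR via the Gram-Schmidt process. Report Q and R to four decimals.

q_1 = w_1/‖w_1‖ = (-2, 1, -1)/2.4495 = (-0.8165, 0.4082, -0.4082).
r_{12} = q_1·w_2 = -3.2660.
u_2 = w_2 + 3.2660·q_1 = (0.3333, -1.6667, -2.3333).
‖u_2‖ = 2.8868, so q_2 = (0.1155, -0.5774, -0.8083).
r_{13} = q_1·w_3 = -1.6330; r_{23} = q_2·w_3 = -2.1939.
u_3 = w_3 + 1.6330·q_1 + 2.1939·q_2 = (1.9200, 2.4000, -1.4400).
‖u_3‖ = 3.3941, so q_3 = (0.5657, 0.7071, -0.4243).

Q = [[-0.8165, 0.1155, 0.5657], [0.4082, -0.5774, 0.7071], [-0.4082, -0.8083, -0.4243]], R = [[2.4495, -3.2660, -1.6330], [0.0000, 2.8868, -2.1939], [0.0000, 0.0000, 3.3941]]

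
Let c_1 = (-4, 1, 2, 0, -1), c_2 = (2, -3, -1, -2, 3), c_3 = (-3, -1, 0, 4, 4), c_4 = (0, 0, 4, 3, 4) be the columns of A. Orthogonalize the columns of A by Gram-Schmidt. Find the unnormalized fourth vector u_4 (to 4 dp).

c_1 = (-4, 1, 2, 0, -1); ‖c_1‖ = 4.6904, so q_1 = (-0.8528, 0.2132, 0.4264, 0.0000, -0.2132).
q_1·c_2 = (-0.8528)·2 + 0.2132·(-3) + 0.4264·(-1) + 0.0000·(-2) + (-0.2132)·3 = -3.4112.
u_2 = c_2 + 3.4112·q_1 = (-0.9091, -2.2727, 0.4545, -2.0000, 2.2727).
‖u_2‖ = 3.9196, so q_2 = (-0.2319, -0.5798, 0.1160, -0.5102, 0.5798).
q_1·c_3 = (-0.8528)·(-3) + 0.2132·(-1) + 0.4264·0 + 0.0000·4 + (-0.2132)·4 = 1.4924; q_2·c_3 = (-0.2319)·(-3) + (-0.5798)·(-1) + 0.1160·0 + (-0.5102)·4 + 0.5798·4 = 1.5539.
u_3 = c_3 − 1.4924·q_1 − 1.5539·q_2 = (-1.3669, -0.4172, -0.8166, 4.7929, 3.4172).
‖u_3‖ = 6.1121, so q_3 = (-0.2236, -0.0683, -0.1336, 0.7842, 0.5591).
q_1·c_4 = (-0.8528)·0 + 0.2132·0 + 0.4264·4 + 0.0000·3 + (-0.2132)·4 = 0.8528; q_2·c_4 = (-0.2319)·0 + (-0.5798)·0 + 0.1160·4 + (-0.5102)·3 + 0.5798·4 = 1.2524; q_3·c_4 = (-0.2236)·0 + (-0.0683)·0 + (-0.1336)·4 + 0.7842·3 + 0.5591·4 = 4.0544.
u_4 = c_4 − 0.8528·q_1 − 1.2524·q_2 − 4.0544·q_3 = (1.9244, 0.8211, 4.0328, 0.4597, 1.1889).

u_4 = (1.9244, 0.8211, 4.0328, 0.4597, 1.1889)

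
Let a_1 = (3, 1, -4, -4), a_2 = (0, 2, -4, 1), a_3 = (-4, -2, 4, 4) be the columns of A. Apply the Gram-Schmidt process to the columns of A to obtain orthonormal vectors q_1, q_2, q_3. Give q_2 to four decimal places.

q_2 = (-0.2474, 0.4124, -0.6598, 0.5774)

q_1 = a_1/‖a_1‖ = (3, 1, -4, -4)/6.4807 = (0.4629, 0.1543, -0.6172, -0.6172).
r_{12} = q_1·a_2 = 2.1602.
u_2 = a_2 − 2.1602·q_1 = (-1.0000, 1.6667, -2.6667, 2.3333).
‖u_2‖ = 4.0415, so q_2 = (-0.2474, 0.4124, -0.6598, 0.5774).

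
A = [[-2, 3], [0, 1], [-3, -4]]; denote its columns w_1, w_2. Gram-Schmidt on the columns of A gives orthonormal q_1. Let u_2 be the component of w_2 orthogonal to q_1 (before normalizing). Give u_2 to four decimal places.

w_1 = (-2, 0, -3); ‖w_1‖ = 3.6056, so q_1 = (-0.5547, 0.0000, -0.8321).
q_1·w_2 = (-0.5547)·3 + 0.0000·1 + (-0.8321)·(-4) = 1.6641.
u_2 = w_2 − 1.6641·q_1 = (3.9231, 1.0000, -2.6154).

u_2 = (3.9231, 1.0000, -2.6154)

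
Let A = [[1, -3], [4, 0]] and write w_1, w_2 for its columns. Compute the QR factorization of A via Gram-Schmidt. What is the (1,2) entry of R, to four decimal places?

r_{12} = -0.7276

e_1 = w_1/‖w_1‖ = (1, 4)/4.1231 = (0.2425, 0.9701).
r_{12} = e_1·w_2 = -0.7276.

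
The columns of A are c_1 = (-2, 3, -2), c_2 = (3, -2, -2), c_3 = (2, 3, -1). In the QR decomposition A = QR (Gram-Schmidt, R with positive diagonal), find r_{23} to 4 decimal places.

r_{23} = 1.4552

c_1 = (-2, 3, -2); ‖c_1‖ = 4.1231, so e_1 = (-0.4851, 0.7276, -0.4851).
e_1·c_2 = (-0.4851)·3 + 0.7276·(-2) + (-0.4851)·(-2) = -1.9403.
u_2 = c_2 + 1.9403·e_1 = (2.0588, -0.5882, -2.9412).
‖u_2‖ = 3.6380, so e_2 = (0.5659, -0.1617, -0.8085).
r_{23} = e_2·c_3 = 1.4552.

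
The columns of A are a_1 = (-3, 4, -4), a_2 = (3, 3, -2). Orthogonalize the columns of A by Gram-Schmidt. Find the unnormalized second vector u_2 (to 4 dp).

a_1 = (-3, 4, -4); ‖a_1‖ = 6.4031, so q_1 = (-0.4685, 0.6247, -0.6247).
q_1·a_2 = (-0.4685)·3 + 0.6247·3 + (-0.6247)·(-2) = 1.7179.
u_2 = a_2 − 1.7179·q_1 = (3.8049, 1.9268, -0.9268).

u_2 = (3.8049, 1.9268, -0.9268)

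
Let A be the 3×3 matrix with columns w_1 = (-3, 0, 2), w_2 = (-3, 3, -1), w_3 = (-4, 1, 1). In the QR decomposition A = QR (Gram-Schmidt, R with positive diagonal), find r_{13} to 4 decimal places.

q_1 = w_1/‖w_1‖ = (-3, 0, 2)/3.6056 = (-0.8321, 0.0000, 0.5547).
r_{13} = q_1·w_3 = 3.8829.

r_{13} = 3.8829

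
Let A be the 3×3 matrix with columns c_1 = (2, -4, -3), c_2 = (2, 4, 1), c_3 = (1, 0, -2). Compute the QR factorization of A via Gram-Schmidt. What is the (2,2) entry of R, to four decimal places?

r_{22} = 3.6389

e_1 = c_1/‖c_1‖ = (2, -4, -3)/5.3852 = (0.3714, -0.7428, -0.5571).
r_{12} = e_1·c_2 = -2.7854.
u_2 = c_2 + 2.7854·e_1 = (3.0345, 1.9310, -0.5517).
r_{22} = ‖u_2‖ = 3.6389.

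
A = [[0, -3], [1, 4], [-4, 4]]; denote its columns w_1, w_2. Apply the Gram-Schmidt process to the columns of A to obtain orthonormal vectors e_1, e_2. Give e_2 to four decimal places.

e_1 = w_1/‖w_1‖ = (0, 1, -4)/4.1231 = (0.0000, 0.2425, -0.9701).
r_{12} = e_1·w_2 = -2.9104.
u_2 = w_2 + 2.9104·e_1 = (-3.0000, 4.7059, 1.1765).
‖u_2‖ = 5.7035, so e_2 = (-0.5260, 0.8251, 0.2063).

e_2 = (-0.5260, 0.8251, 0.2063)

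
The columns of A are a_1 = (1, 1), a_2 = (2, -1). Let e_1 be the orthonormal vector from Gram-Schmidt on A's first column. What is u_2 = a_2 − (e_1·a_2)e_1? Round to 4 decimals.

u_2 = (1.5000, -1.5000)

e_1 = a_1/‖a_1‖ = (1, 1)/1.4142 = (0.7071, 0.7071).
r_{12} = e_1·a_2 = 0.7071.
u_2 = a_2 − 0.7071·e_1 = (1.5000, -1.5000).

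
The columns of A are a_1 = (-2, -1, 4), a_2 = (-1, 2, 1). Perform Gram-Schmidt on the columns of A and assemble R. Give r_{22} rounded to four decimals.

e_1 = a_1/‖a_1‖ = (-2, -1, 4)/4.5826 = (-0.4364, -0.2182, 0.8729).
r_{12} = e_1·a_2 = 0.8729.
u_2 = a_2 − 0.8729·e_1 = (-0.6190, 2.1905, 0.2381).
r_{22} = ‖u_2‖ = 2.2887.

r_{22} = 2.2887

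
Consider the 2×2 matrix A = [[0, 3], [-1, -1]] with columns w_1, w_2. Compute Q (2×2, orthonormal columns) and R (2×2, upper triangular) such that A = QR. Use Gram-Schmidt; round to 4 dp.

w_1 = (0, -1); ‖w_1‖ = 1.0000, so e_1 = (0.0000, -1.0000).
e_1·w_2 = 0.0000·3 + (-1.0000)·(-1) = 1.0000.
u_2 = w_2 − 1.0000·e_1 = (3.0000, 0.0000).
‖u_2‖ = 3.0000, so e_2 = (1.0000, 0.0000).

Q = [[0.0000, 1.0000], [-1.0000, 0.0000]], R = [[1.0000, 1.0000], [0.0000, 3.0000]]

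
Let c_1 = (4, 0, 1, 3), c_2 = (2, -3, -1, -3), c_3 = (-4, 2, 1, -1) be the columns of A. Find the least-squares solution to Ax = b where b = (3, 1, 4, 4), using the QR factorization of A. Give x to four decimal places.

x = (2.3571, 0.5714, 1.7857)

q_1 = c_1/‖c_1‖ = (4, 0, 1, 3)/5.0990 = (0.7845, 0.0000, 0.1961, 0.5883).
r_{12} = q_1·c_2 = -0.3922.
u_2 = c_2 + 0.3922·q_1 = (2.3077, -3.0000, -0.9231, -2.7692).
‖u_2‖ = 4.7798, so q_2 = (0.4828, -0.6276, -0.1931, -0.5794).
r_{13} = q_1·c_3 = -3.5301; r_{23} = q_2·c_3 = -2.8003.
u_3 = c_3 + 3.5301·q_1 + 2.8003·q_2 = (0.1212, 0.2424, 1.1515, -0.5455).
‖u_3‖ = 1.3027, so q_3 = (0.0930, 0.1861, 0.8840, -0.4187).
Qᵀb = (5.4913, -2.2692, 2.3262).
Back-substitute: x_3 = 2.3262/1.3027 = 1.7857.
x_2 = (-2.2692 + 2.8003·1.7857)/4.7798 = 0.5714.
x_1 = (5.4913 + 0.3922·0.5714 + 3.5301·1.7857)/5.0990 = 2.3571.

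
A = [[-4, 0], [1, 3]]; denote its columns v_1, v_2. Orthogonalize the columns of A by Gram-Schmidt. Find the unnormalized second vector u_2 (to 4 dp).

v_1 = (-4, 1); ‖v_1‖ = 4.1231, so e_1 = (-0.9701, 0.2425).
e_1·v_2 = (-0.9701)·0 + 0.2425·3 = 0.7276.
u_2 = v_2 − 0.7276·e_1 = (0.7059, 2.8235).

u_2 = (0.7059, 2.8235)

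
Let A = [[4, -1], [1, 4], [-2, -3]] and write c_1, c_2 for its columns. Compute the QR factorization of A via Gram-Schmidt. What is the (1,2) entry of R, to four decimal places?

r_{12} = 1.3093

c_1 = (4, 1, -2); ‖c_1‖ = 4.5826, so e_1 = (0.8729, 0.2182, -0.4364).
r_{12} = e_1·c_2 = 1.3093.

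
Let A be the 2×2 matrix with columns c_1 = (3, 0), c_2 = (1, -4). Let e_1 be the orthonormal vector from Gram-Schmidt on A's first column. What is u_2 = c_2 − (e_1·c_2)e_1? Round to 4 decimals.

u_2 = (0.0000, -4.0000)

c_1 = (3, 0); ‖c_1‖ = 3.0000, so e_1 = (1.0000, 0.0000).
e_1·c_2 = 1.0000·1 + 0.0000·(-4) = 1.0000.
u_2 = c_2 − 1.0000·e_1 = (0.0000, -4.0000).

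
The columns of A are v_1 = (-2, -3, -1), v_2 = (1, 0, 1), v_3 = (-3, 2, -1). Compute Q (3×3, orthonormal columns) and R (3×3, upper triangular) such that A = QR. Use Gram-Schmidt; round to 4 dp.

q_1 = v_1/‖v_1‖ = (-2, -3, -1)/3.7417 = (-0.5345, -0.8018, -0.2673).
r_{12} = q_1·v_2 = -0.8018.
u_2 = v_2 + 0.8018·q_1 = (0.5714, -0.6429, 0.7857).
‖u_2‖ = 1.1650, so q_2 = (0.4905, -0.5518, 0.6745).
r_{13} = q_1·v_3 = 0.2673; r_{23} = q_2·v_3 = -3.2496.
u_3 = v_3 − 0.2673·q_1 + 3.2496·q_2 = (-1.2632, 0.4211, 1.2632).
‖u_3‖ = 1.8353, so q_3 = (-0.6882, 0.2294, 0.6882).

Q = [[-0.5345, 0.4905, -0.6882], [-0.8018, -0.5518, 0.2294], [-0.2673, 0.6745, 0.6882]], R = [[3.7417, -0.8018, 0.2673], [0.0000, 1.1650, -3.2496], [0.0000, 0.0000, 1.8353]]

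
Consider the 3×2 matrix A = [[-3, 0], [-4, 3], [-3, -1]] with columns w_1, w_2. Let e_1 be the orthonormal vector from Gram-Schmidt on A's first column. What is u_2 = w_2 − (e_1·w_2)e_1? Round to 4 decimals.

u_2 = (-0.7941, 1.9412, -1.7941)

w_1 = (-3, -4, -3); ‖w_1‖ = 5.8310, so e_1 = (-0.5145, -0.6860, -0.5145).
e_1·w_2 = (-0.5145)·0 + (-0.6860)·3 + (-0.5145)·(-1) = -1.5435.
u_2 = w_2 + 1.5435·e_1 = (-0.7941, 1.9412, -1.7941).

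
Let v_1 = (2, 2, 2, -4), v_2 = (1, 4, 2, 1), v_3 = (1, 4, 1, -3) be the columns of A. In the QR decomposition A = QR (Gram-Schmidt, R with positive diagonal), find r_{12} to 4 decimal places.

q_1 = v_1/‖v_1‖ = (2, 2, 2, -4)/5.2915 = (0.3780, 0.3780, 0.3780, -0.7559).
r_{12} = q_1·v_2 = 1.8898.

r_{12} = 1.8898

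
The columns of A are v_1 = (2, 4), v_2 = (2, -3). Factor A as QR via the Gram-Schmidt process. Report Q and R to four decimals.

v_1 = (2, 4); ‖v_1‖ = 4.4721, so e_1 = (0.4472, 0.8944).
e_1·v_2 = 0.4472·2 + 0.8944·(-3) = -1.7889.
u_2 = v_2 + 1.7889·e_1 = (2.8000, -1.4000).
‖u_2‖ = 3.1305, so e_2 = (0.8944, -0.4472).

Q = [[0.4472, 0.8944], [0.8944, -0.4472]], R = [[4.4721, -1.7889], [0.0000, 3.1305]]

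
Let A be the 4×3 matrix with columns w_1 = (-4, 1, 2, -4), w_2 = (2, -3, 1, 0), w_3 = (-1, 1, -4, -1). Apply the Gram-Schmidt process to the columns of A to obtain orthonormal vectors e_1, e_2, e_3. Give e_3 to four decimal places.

e_3 = (-0.0369, -0.3031, -0.8356, -0.4567)

e_1 = w_1/‖w_1‖ = (-4, 1, 2, -4)/6.0828 = (-0.6576, 0.1644, 0.3288, -0.6576).
r_{12} = e_1·w_2 = -1.4796.
u_2 = w_2 + 1.4796·e_1 = (1.0270, -2.7568, 1.4865, -0.9730).
‖u_2‖ = 3.4367, so e_2 = (0.2988, -0.8022, 0.4325, -0.2831).
r_{13} = e_1·w_3 = 0.1644; r_{23} = e_2·w_3 = -2.5480.
u_3 = w_3 − 0.1644·e_1 + 2.5480·e_2 = (-0.1304, -1.0709, -2.9519, -1.6133).
‖u_3‖ = 3.5328, so e_3 = (-0.0369, -0.3031, -0.8356, -0.4567).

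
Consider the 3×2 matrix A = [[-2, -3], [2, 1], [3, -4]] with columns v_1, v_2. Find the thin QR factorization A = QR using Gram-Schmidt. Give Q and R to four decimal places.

Q = [[-0.4851, -0.6933], [0.4851, 0.2938], [0.7276, -0.6580]], R = [[4.1231, -0.9701], [0.0000, 5.0059]]

v_1 = (-2, 2, 3); ‖v_1‖ = 4.1231, so e_1 = (-0.4851, 0.4851, 0.7276).
e_1·v_2 = (-0.4851)·(-3) + 0.4851·1 + 0.7276·(-4) = -0.9701.
u_2 = v_2 + 0.9701·e_1 = (-3.4706, 1.4706, -3.2941).
‖u_2‖ = 5.0059, so e_2 = (-0.6933, 0.2938, -0.6580).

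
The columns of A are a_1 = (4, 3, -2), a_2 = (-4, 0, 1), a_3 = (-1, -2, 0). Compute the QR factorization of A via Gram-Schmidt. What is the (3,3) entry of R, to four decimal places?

e_1 = a_1/‖a_1‖ = (4, 3, -2)/5.3852 = (0.7428, 0.5571, -0.3714).
r_{12} = e_1·a_2 = -3.3425.
u_2 = a_2 + 3.3425·e_1 = (-1.5172, 1.8621, -0.2414).
‖u_2‖ = 2.4140, so e_2 = (-0.6285, 0.7713, -0.1000).
r_{13} = e_1·a_3 = -1.8570; r_{23} = e_2·a_3 = -0.9142.
u_3 = a_3 + 1.8570·e_1 + 0.9142·e_2 = (-0.1953, -0.2604, -0.7811).
r_{33} = ‖u_3‖ = 0.8462.

r_{33} = 0.8462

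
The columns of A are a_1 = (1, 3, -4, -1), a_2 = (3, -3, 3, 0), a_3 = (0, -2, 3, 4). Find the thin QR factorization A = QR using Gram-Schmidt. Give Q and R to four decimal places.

Q = [[0.1925, 0.9467, 0.2204], [0.5774, -0.2582, 0.1403], [-0.7698, 0.0861, -0.0802], [-0.1925, -0.1721, 0.9619]], R = [[5.1962, -3.4641, -4.2339], [0.0000, 3.8730, 0.0861], [0.0000, 0.0000, 3.3267]]

a_1 = (1, 3, -4, -1); ‖a_1‖ = 5.1962, so e_1 = (0.1925, 0.5774, -0.7698, -0.1925).
e_1·a_2 = 0.1925·3 + 0.5774·(-3) + (-0.7698)·3 + (-0.1925)·0 = -3.4641.
u_2 = a_2 + 3.4641·e_1 = (3.6667, -1.0000, 0.3333, -0.6667).
‖u_2‖ = 3.8730, so e_2 = (0.9467, -0.2582, 0.0861, -0.1721).
e_1·a_3 = 0.1925·0 + 0.5774·(-2) + (-0.7698)·3 + (-0.1925)·4 = -4.2339; e_2·a_3 = 0.9467·0 + (-0.2582)·(-2) + 0.0861·3 + (-0.1721)·4 = 0.0861.
u_3 = a_3 + 4.2339·e_1 − 0.0861·e_2 = (0.7333, 0.4667, -0.2667, 3.2000).
‖u_3‖ = 3.3267, so e_3 = (0.2204, 0.1403, -0.0802, 0.9619).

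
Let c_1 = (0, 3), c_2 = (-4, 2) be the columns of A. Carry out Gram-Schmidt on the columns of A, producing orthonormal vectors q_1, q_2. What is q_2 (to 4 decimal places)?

q_2 = (-1.0000, 0.0000)

c_1 = (0, 3); ‖c_1‖ = 3.0000, so q_1 = (0.0000, 1.0000).
q_1·c_2 = 0.0000·(-4) + 1.0000·2 = 2.0000.
u_2 = c_2 − 2.0000·q_1 = (-4.0000, 0.0000).
‖u_2‖ = 4.0000, so q_2 = (-1.0000, 0.0000).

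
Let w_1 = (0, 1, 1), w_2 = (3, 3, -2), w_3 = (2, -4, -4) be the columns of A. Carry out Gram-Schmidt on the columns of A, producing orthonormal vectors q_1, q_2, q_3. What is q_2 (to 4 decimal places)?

q_1 = w_1/‖w_1‖ = (0, 1, 1)/1.4142 = (0.0000, 0.7071, 0.7071).
r_{12} = q_1·w_2 = 0.7071.
u_2 = w_2 − 0.7071·q_1 = (3.0000, 2.5000, -2.5000).
‖u_2‖ = 4.6368, so q_2 = (0.6470, 0.5392, -0.5392).

q_2 = (0.6470, 0.5392, -0.5392)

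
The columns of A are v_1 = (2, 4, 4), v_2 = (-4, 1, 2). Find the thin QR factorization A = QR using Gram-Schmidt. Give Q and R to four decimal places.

Q = [[0.3333, -0.9313], [0.6667, 0.1225], [0.6667, 0.3431]], R = [[6.0000, 0.6667], [0.0000, 4.5338]]

e_1 = v_1/‖v_1‖ = (2, 4, 4)/6.0000 = (0.3333, 0.6667, 0.6667).
r_{12} = e_1·v_2 = 0.6667.
u_2 = v_2 − 0.6667·e_1 = (-4.2222, 0.5556, 1.5556).
‖u_2‖ = 4.5338, so e_2 = (-0.9313, 0.1225, 0.3431).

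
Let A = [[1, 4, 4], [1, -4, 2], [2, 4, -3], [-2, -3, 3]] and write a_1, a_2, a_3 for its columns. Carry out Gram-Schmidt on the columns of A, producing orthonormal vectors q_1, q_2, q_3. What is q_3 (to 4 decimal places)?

a_1 = (1, 1, 2, -2); ‖a_1‖ = 3.1623, so q_1 = (0.3162, 0.3162, 0.6325, -0.6325).
q_1·a_2 = 0.3162·4 + 0.3162·(-4) + 0.6325·4 + (-0.6325)·(-3) = 4.4272.
u_2 = a_2 − 4.4272·q_1 = (2.6000, -5.4000, 1.2000, -0.2000).
‖u_2‖ = 6.1156, so q_2 = (0.4251, -0.8830, 0.1962, -0.0327).
q_1·a_3 = 0.3162·4 + 0.3162·2 + 0.6325·(-3) + (-0.6325)·3 = -1.8974; q_2·a_3 = 0.4251·4 + (-0.8830)·2 + 0.1962·(-3) + (-0.0327)·3 = -0.7522.
u_3 = a_3 + 1.8974·q_1 + 0.7522·q_2 = (4.9198, 1.9358, -1.6524, 1.7754).
‖u_3‖ = 5.8167, so q_3 = (0.8458, 0.3328, -0.2841, 0.3052).

q_3 = (0.8458, 0.3328, -0.2841, 0.3052)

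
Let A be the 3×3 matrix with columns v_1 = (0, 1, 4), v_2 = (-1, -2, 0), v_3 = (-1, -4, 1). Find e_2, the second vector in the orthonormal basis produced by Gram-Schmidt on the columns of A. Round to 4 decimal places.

e_2 = (-0.4581, -0.8623, 0.2156)

e_1 = v_1/‖v_1‖ = (0, 1, 4)/4.1231 = (0.0000, 0.2425, 0.9701).
r_{12} = e_1·v_2 = -0.4851.
u_2 = v_2 + 0.4851·e_1 = (-1.0000, -1.8824, 0.4706).
‖u_2‖ = 2.1828, so e_2 = (-0.4581, -0.8623, 0.2156).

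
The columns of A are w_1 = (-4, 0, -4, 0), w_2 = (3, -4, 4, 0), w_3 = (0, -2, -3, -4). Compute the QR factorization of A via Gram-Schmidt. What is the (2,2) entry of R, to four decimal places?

r_{22} = 4.0620

e_1 = w_1/‖w_1‖ = (-4, 0, -4, 0)/5.6569 = (-0.7071, 0.0000, -0.7071, 0.0000).
r_{12} = e_1·w_2 = -4.9497.
u_2 = w_2 + 4.9497·e_1 = (-0.5000, -4.0000, 0.5000, 0.0000).
r_{22} = ‖u_2‖ = 4.0620.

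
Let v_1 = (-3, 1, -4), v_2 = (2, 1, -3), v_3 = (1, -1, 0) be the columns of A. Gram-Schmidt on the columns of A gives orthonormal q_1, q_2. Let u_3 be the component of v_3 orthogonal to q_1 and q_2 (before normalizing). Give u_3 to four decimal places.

u_3 = (0.0571, -0.9714, -0.2857)

v_1 = (-3, 1, -4); ‖v_1‖ = 5.0990, so q_1 = (-0.5883, 0.1961, -0.7845).
q_1·v_2 = (-0.5883)·2 + 0.1961·1 + (-0.7845)·(-3) = 1.3728.
u_2 = v_2 − 1.3728·q_1 = (2.8077, 0.7308, -1.9231).
‖u_2‖ = 3.4807, so q_2 = (0.8066, 0.2099, -0.5525).
q_1·v_3 = (-0.5883)·1 + 0.1961·(-1) + (-0.7845)·0 = -0.7845; q_2·v_3 = 0.8066·1 + 0.2099·(-1) + (-0.5525)·0 = 0.5967.
u_3 = v_3 + 0.7845·q_1 − 0.5967·q_2 = (0.0571, -0.9714, -0.2857).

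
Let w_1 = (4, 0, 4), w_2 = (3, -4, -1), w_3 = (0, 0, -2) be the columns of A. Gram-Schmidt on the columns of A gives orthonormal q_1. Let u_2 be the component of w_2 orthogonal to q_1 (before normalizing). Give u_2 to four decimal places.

u_2 = (2.0000, -4.0000, -2.0000)

q_1 = w_1/‖w_1‖ = (4, 0, 4)/5.6569 = (0.7071, 0.0000, 0.7071).
r_{12} = q_1·w_2 = 1.4142.
u_2 = w_2 − 1.4142·q_1 = (2.0000, -4.0000, -2.0000).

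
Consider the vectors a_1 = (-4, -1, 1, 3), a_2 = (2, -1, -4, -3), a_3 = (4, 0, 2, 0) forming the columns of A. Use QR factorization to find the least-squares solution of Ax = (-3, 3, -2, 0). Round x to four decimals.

x = (-1.2586, -0.8724, -1.6810)

a_1 = (-4, -1, 1, 3); ‖a_1‖ = 5.1962, so q_1 = (-0.7698, -0.1925, 0.1925, 0.5774).
q_1·a_2 = (-0.7698)·2 + (-0.1925)·(-1) + 0.1925·(-4) + 0.5774·(-3) = -3.8490.
u_2 = a_2 + 3.8490·q_1 = (-0.9630, -1.7407, -3.2593, -0.7778).
‖u_2‖ = 3.8968, so q_2 = (-0.2471, -0.4467, -0.8364, -0.1996).
q_1·a_3 = (-0.7698)·4 + (-0.1925)·0 + 0.1925·2 + 0.5774·0 = -2.6943; q_2·a_3 = (-0.2471)·4 + (-0.4467)·0 + (-0.8364)·2 + (-0.1996)·0 = -2.6612.
u_3 = a_3 + 2.6943·q_1 + 2.6612·q_2 = (1.2683, -1.7073, 0.2927, 1.0244).
‖u_3‖ = 2.3788, so q_3 = (0.5332, -0.7177, 0.1230, 0.4306).
Qᵀb = (1.3472, 1.0740, -3.9988).
Back-substitute: x_3 = -3.9988/2.3788 = -1.6810.
x_2 = (1.0740 + 2.6612·(-1.6810))/3.8968 = -0.8724.
x_1 = (1.3472 + 3.8490·(-0.8724) + 2.6943·(-1.6810))/5.1962 = -1.2586.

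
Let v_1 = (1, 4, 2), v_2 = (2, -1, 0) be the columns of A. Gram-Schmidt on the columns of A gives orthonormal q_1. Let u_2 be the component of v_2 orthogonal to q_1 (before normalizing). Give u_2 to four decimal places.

u_2 = (2.0952, -0.6190, 0.1905)

q_1 = v_1/‖v_1‖ = (1, 4, 2)/4.5826 = (0.2182, 0.8729, 0.4364).
r_{12} = q_1·v_2 = -0.4364.
u_2 = v_2 + 0.4364·q_1 = (2.0952, -0.6190, 0.1905).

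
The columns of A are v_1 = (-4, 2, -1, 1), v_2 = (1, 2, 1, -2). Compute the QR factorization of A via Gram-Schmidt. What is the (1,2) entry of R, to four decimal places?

e_1 = v_1/‖v_1‖ = (-4, 2, -1, 1)/4.6904 = (-0.8528, 0.4264, -0.2132, 0.2132).
r_{12} = e_1·v_2 = -0.6396.

r_{12} = -0.6396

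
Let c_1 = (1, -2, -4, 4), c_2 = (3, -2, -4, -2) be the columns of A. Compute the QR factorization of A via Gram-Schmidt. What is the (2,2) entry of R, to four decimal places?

r_{22} = 5.1883

q_1 = c_1/‖c_1‖ = (1, -2, -4, 4)/6.0828 = (0.1644, -0.3288, -0.6576, 0.6576).
r_{12} = q_1·c_2 = 2.4660.
u_2 = c_2 − 2.4660·q_1 = (2.5946, -1.1892, -2.3784, -3.6216).
r_{22} = ‖u_2‖ = 5.1883.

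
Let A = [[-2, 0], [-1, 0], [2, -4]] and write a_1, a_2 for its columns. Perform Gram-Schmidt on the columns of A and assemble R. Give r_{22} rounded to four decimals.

r_{22} = 2.9814

a_1 = (-2, -1, 2); ‖a_1‖ = 3.0000, so e_1 = (-0.6667, -0.3333, 0.6667).
e_1·a_2 = (-0.6667)·0 + (-0.3333)·0 + 0.6667·(-4) = -2.6667.
u_2 = a_2 + 2.6667·e_1 = (-1.7778, -0.8889, -2.2222).
r_{22} = ‖u_2‖ = 2.9814.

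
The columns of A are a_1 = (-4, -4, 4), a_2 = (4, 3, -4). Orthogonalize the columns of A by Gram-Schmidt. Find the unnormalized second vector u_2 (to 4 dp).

a_1 = (-4, -4, 4); ‖a_1‖ = 6.9282, so q_1 = (-0.5774, -0.5774, 0.5774).
q_1·a_2 = (-0.5774)·4 + (-0.5774)·3 + 0.5774·(-4) = -6.3509.
u_2 = a_2 + 6.3509·q_1 = (0.3333, -0.6667, -0.3333).

u_2 = (0.3333, -0.6667, -0.3333)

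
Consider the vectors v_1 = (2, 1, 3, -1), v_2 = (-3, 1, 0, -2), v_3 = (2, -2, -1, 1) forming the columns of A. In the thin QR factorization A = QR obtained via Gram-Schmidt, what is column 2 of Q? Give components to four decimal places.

v_1 = (2, 1, 3, -1); ‖v_1‖ = 3.8730, so q_1 = (0.5164, 0.2582, 0.7746, -0.2582).
q_1·v_2 = 0.5164·(-3) + 0.2582·1 + 0.7746·0 + (-0.2582)·(-2) = -0.7746.
u_2 = v_2 + 0.7746·q_1 = (-2.6000, 1.2000, 0.6000, -2.2000).
‖u_2‖ = 3.6606, so q_2 = (-0.7103, 0.3278, 0.1639, -0.6010).

q_2 = (-0.7103, 0.3278, 0.1639, -0.6010)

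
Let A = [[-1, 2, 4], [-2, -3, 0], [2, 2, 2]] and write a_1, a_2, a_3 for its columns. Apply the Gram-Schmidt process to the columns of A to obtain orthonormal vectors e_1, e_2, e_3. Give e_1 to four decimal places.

e_1 = (-0.3333, -0.6667, 0.6667)

e_1 = a_1/‖a_1‖ = (-1, -2, 2)/3.0000 = (-0.3333, -0.6667, 0.6667).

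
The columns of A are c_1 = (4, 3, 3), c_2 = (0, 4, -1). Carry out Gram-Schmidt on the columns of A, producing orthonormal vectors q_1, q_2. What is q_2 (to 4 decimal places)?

q_2 = (-0.2769, 0.8385, -0.4693)

q_1 = c_1/‖c_1‖ = (4, 3, 3)/5.8310 = (0.6860, 0.5145, 0.5145).
r_{12} = q_1·c_2 = 1.5435.
u_2 = c_2 − 1.5435·q_1 = (-1.0588, 3.2059, -1.7941).
‖u_2‖ = 3.8233, so q_2 = (-0.2769, 0.8385, -0.4693).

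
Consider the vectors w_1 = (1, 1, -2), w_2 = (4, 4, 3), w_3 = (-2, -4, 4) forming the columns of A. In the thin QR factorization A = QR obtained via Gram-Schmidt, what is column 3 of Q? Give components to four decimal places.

q_3 = (0.7071, -0.7071, 0.0000)

q_1 = w_1/‖w_1‖ = (1, 1, -2)/2.4495 = (0.4082, 0.4082, -0.8165).
r_{12} = q_1·w_2 = 0.8165.
u_2 = w_2 − 0.8165·q_1 = (3.6667, 3.6667, 3.6667).
‖u_2‖ = 6.3509, so q_2 = (0.5774, 0.5774, 0.5774).
r_{13} = q_1·w_3 = -5.7155; r_{23} = q_2·w_3 = -1.1547.
u_3 = w_3 + 5.7155·q_1 + 1.1547·q_2 = (1.0000, -1.0000, 0.0000).
‖u_3‖ = 1.4142, so q_3 = (0.7071, -0.7071, 0.0000).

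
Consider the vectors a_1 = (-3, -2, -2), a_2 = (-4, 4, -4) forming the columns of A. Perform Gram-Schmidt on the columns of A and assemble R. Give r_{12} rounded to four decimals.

r_{12} = 2.9104

a_1 = (-3, -2, -2); ‖a_1‖ = 4.1231, so q_1 = (-0.7276, -0.4851, -0.4851).
r_{12} = q_1·a_2 = 2.9104.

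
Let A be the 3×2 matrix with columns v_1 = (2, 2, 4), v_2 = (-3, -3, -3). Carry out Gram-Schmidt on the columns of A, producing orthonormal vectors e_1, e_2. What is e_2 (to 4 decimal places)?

e_2 = (-0.5774, -0.5774, 0.5774)

e_1 = v_1/‖v_1‖ = (2, 2, 4)/4.8990 = (0.4082, 0.4082, 0.8165).
r_{12} = e_1·v_2 = -4.8990.
u_2 = v_2 + 4.8990·e_1 = (-1.0000, -1.0000, 1.0000).
‖u_2‖ = 1.7321, so e_2 = (-0.5774, -0.5774, 0.5774).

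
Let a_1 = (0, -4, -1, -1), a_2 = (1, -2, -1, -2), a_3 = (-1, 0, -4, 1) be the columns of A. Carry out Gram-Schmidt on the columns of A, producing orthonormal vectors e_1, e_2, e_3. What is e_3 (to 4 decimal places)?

a_1 = (0, -4, -1, -1); ‖a_1‖ = 4.2426, so e_1 = (0.0000, -0.9428, -0.2357, -0.2357).
e_1·a_2 = 0.0000·1 + (-0.9428)·(-2) + (-0.2357)·(-1) + (-0.2357)·(-2) = 2.5927.
u_2 = a_2 − 2.5927·e_1 = (1.0000, 0.4444, -0.3889, -1.3889).
‖u_2‖ = 1.8105, so e_2 = (0.5523, 0.2455, -0.2148, -0.7671).
e_1·a_3 = 0.0000·(-1) + (-0.9428)·0 + (-0.2357)·(-4) + (-0.2357)·1 = 0.7071; e_2·a_3 = 0.5523·(-1) + 0.2455·0 + (-0.2148)·(-4) + (-0.7671)·1 = -0.4603.
u_3 = a_3 − 0.7071·e_1 + 0.4603·e_2 = (-0.7458, 0.7797, -3.9322, 0.8136).
‖u_3‖ = 4.1579, so e_3 = (-0.1794, 0.1875, -0.9457, 0.1957).

e_3 = (-0.1794, 0.1875, -0.9457, 0.1957)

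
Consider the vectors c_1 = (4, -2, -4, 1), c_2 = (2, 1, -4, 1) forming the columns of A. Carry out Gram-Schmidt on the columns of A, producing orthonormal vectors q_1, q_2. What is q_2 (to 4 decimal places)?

q_1 = c_1/‖c_1‖ = (4, -2, -4, 1)/6.0828 = (0.6576, -0.3288, -0.6576, 0.1644).
r_{12} = q_1·c_2 = 3.7812.
u_2 = c_2 − 3.7812·q_1 = (-0.4865, 2.2432, -1.5135, 0.3784).
‖u_2‖ = 2.7754, so q_2 = (-0.1753, 0.8083, -0.5453, 0.1363).

q_2 = (-0.1753, 0.8083, -0.5453, 0.1363)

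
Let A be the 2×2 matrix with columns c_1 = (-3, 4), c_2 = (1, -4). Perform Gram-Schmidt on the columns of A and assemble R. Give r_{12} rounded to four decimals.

r_{12} = -3.8000

c_1 = (-3, 4); ‖c_1‖ = 5.0000, so e_1 = (-0.6000, 0.8000).
r_{12} = e_1·c_2 = -3.8000.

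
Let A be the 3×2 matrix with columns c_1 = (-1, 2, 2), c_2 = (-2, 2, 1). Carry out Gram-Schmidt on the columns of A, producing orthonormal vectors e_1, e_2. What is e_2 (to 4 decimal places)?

c_1 = (-1, 2, 2); ‖c_1‖ = 3.0000, so e_1 = (-0.3333, 0.6667, 0.6667).
e_1·c_2 = (-0.3333)·(-2) + 0.6667·2 + 0.6667·1 = 2.6667.
u_2 = c_2 − 2.6667·e_1 = (-1.1111, 0.2222, -0.7778).
‖u_2‖ = 1.3744, so e_2 = (-0.8085, 0.1617, -0.5659).

e_2 = (-0.8085, 0.1617, -0.5659)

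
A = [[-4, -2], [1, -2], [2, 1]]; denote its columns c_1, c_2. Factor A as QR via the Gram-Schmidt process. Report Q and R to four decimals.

Q = [[-0.8729, -0.1952], [0.2182, -0.9759], [0.4364, 0.0976]], R = [[4.5826, 1.7457], [0.0000, 2.4398]]

q_1 = c_1/‖c_1‖ = (-4, 1, 2)/4.5826 = (-0.8729, 0.2182, 0.4364).
r_{12} = q_1·c_2 = 1.7457.
u_2 = c_2 − 1.7457·q_1 = (-0.4762, -2.3810, 0.2381).
‖u_2‖ = 2.4398, so q_2 = (-0.1952, -0.9759, 0.0976).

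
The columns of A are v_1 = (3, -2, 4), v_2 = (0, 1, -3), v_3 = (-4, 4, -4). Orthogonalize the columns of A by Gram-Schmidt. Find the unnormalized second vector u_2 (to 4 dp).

u_2 = (1.4483, 0.0345, -1.0690)

v_1 = (3, -2, 4); ‖v_1‖ = 5.3852, so q_1 = (0.5571, -0.3714, 0.7428).
q_1·v_2 = 0.5571·0 + (-0.3714)·1 + 0.7428·(-3) = -2.5997.
u_2 = v_2 + 2.5997·q_1 = (1.4483, 0.0345, -1.0690).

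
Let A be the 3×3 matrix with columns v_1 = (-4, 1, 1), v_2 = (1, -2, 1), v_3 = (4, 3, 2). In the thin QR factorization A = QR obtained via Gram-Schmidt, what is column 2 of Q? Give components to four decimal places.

e_2 = (-0.0517, -0.8020, 0.5950)

v_1 = (-4, 1, 1); ‖v_1‖ = 4.2426, so e_1 = (-0.9428, 0.2357, 0.2357).
e_1·v_2 = (-0.9428)·1 + 0.2357·(-2) + 0.2357·1 = -1.1785.
u_2 = v_2 + 1.1785·e_1 = (-0.1111, -1.7222, 1.2778).
‖u_2‖ = 2.1473, so e_2 = (-0.0517, -0.8020, 0.5950).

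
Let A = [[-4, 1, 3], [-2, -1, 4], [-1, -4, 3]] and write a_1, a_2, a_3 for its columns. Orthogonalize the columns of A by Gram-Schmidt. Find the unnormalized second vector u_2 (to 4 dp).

e_1 = a_1/‖a_1‖ = (-4, -2, -1)/4.5826 = (-0.8729, -0.4364, -0.2182).
r_{12} = e_1·a_2 = 0.4364.
u_2 = a_2 − 0.4364·e_1 = (1.3810, -0.8095, -3.9048).

u_2 = (1.3810, -0.8095, -3.9048)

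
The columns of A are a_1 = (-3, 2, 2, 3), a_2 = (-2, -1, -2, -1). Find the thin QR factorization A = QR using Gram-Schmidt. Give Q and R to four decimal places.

Q = [[-0.5883, -0.7551], [0.3922, -0.2476], [0.3922, -0.5694], [0.5883, -0.2104]], R = [[5.0990, -0.5883], [0.0000, 3.1071]]

q_1 = a_1/‖a_1‖ = (-3, 2, 2, 3)/5.0990 = (-0.5883, 0.3922, 0.3922, 0.5883).
r_{12} = q_1·a_2 = -0.5883.
u_2 = a_2 + 0.5883·q_1 = (-2.3462, -0.7692, -1.7692, -0.6538).
‖u_2‖ = 3.1071, so q_2 = (-0.7551, -0.2476, -0.5694, -0.2104).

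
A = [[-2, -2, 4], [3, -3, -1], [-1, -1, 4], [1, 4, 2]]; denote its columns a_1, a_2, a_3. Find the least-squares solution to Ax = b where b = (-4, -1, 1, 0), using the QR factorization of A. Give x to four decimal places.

e_1 = a_1/‖a_1‖ = (-2, 3, -1, 1)/3.8730 = (-0.5164, 0.7746, -0.2582, 0.2582).
r_{12} = e_1·a_2 = 0.0000.
u_2 = a_2 + 0.0000·e_1 = (-2.0000, -3.0000, -1.0000, 4.0000).
‖u_2‖ = 5.4772, so e_2 = (-0.3651, -0.5477, -0.1826, 0.7303).
r_{13} = e_1·a_3 = -3.3566; r_{23} = e_2·a_3 = -0.1826.
u_3 = a_3 + 3.3566·e_1 + 0.1826·e_2 = (2.2000, 1.5000, 3.1000, 3.0000).
‖u_3‖ = 5.0695, so e_3 = (0.4340, 0.2959, 0.6115, 0.5918).
Qᵀb = (1.0328, 1.8257, -1.4203).
Back-substitute: x_3 = -1.4203/5.0695 = -0.2802.
x_2 = (1.8257 + 0.1826·(-0.2802))/5.4772 = 0.3240.
x_1 = (1.0328 + 0.0000·0.3240 + 3.3566·(-0.2802))/3.8730 = 0.0239.

x = (0.0239, 0.3240, -0.2802)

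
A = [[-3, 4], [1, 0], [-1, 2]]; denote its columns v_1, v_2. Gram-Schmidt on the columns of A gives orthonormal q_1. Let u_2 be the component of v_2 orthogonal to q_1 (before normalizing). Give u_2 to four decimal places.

u_2 = (0.1818, 1.2727, 0.7273)

q_1 = v_1/‖v_1‖ = (-3, 1, -1)/3.3166 = (-0.9045, 0.3015, -0.3015).
r_{12} = q_1·v_2 = -4.2212.
u_2 = v_2 + 4.2212·q_1 = (0.1818, 1.2727, 0.7273).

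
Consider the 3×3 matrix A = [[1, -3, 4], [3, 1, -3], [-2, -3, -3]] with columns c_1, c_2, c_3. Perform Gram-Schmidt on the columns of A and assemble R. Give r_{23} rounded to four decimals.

c_1 = (1, 3, -2); ‖c_1‖ = 3.7417, so e_1 = (0.2673, 0.8018, -0.5345).
e_1·c_2 = 0.2673·(-3) + 0.8018·1 + (-0.5345)·(-3) = 1.6036.
u_2 = c_2 − 1.6036·e_1 = (-3.4286, -0.2857, -2.1429).
‖u_2‖ = 4.0532, so e_2 = (-0.8459, -0.0705, -0.5287).
r_{23} = e_2·c_3 = -1.5860.

r_{23} = -1.5860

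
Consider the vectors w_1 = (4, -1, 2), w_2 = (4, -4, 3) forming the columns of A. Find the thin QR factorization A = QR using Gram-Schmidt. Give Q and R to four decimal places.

w_1 = (4, -1, 2); ‖w_1‖ = 4.5826, so q_1 = (0.8729, -0.2182, 0.4364).
q_1·w_2 = 0.8729·4 + (-0.2182)·(-4) + 0.4364·3 = 5.6737.
u_2 = w_2 − 5.6737·q_1 = (-0.9524, -2.7619, 0.5238).
‖u_2‖ = 2.9681, so q_2 = (-0.3209, -0.9305, 0.1765).

Q = [[0.8729, -0.3209], [-0.2182, -0.9305], [0.4364, 0.1765]], R = [[4.5826, 5.6737], [0.0000, 2.9681]]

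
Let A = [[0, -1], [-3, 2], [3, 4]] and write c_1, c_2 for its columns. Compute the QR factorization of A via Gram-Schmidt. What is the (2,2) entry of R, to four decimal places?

c_1 = (0, -3, 3); ‖c_1‖ = 4.2426, so e_1 = (0.0000, -0.7071, 0.7071).
e_1·c_2 = 0.0000·(-1) + (-0.7071)·2 + 0.7071·4 = 1.4142.
u_2 = c_2 − 1.4142·e_1 = (-1.0000, 3.0000, 3.0000).
r_{22} = ‖u_2‖ = 4.3589.

r_{22} = 4.3589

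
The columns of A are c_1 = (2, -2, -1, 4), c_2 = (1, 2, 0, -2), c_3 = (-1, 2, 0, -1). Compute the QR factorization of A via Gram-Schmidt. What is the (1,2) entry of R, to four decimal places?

r_{12} = -2.0000

c_1 = (2, -2, -1, 4); ‖c_1‖ = 5.0000, so q_1 = (0.4000, -0.4000, -0.2000, 0.8000).
r_{12} = q_1·c_2 = -2.0000.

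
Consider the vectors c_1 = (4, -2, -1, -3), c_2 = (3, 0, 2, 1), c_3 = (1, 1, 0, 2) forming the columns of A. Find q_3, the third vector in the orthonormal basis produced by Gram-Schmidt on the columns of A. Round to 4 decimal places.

q_3 = (0.3347, 0.3147, -0.7444, 0.4846)

c_1 = (4, -2, -1, -3); ‖c_1‖ = 5.4772, so q_1 = (0.7303, -0.3651, -0.1826, -0.5477).
q_1·c_2 = 0.7303·3 + (-0.3651)·0 + (-0.1826)·2 + (-0.5477)·1 = 1.2780.
u_2 = c_2 − 1.2780·q_1 = (2.0667, 0.4667, 2.2333, 1.7000).
‖u_2‖ = 3.5166, so q_2 = (0.5877, 0.1327, 0.6351, 0.4834).
q_1·c_3 = 0.7303·1 + (-0.3651)·1 + (-0.1826)·0 + (-0.5477)·2 = -0.7303; q_2·c_3 = 0.5877·1 + 0.1327·1 + 0.6351·0 + 0.4834·2 = 1.6872.
u_3 = c_3 + 0.7303·q_1 − 1.6872·q_2 = (0.5418, 0.5094, -1.2049, 0.7844).
‖u_3‖ = 1.6186, so q_3 = (0.3347, 0.3147, -0.7444, 0.4846).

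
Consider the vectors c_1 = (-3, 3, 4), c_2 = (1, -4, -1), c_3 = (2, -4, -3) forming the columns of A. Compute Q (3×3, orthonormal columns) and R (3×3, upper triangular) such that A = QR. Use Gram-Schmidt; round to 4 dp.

q_1 = c_1/‖c_1‖ = (-3, 3, 4)/5.8310 = (-0.5145, 0.5145, 0.6860).
r_{12} = q_1·c_2 = -3.2585.
u_2 = c_2 + 3.2585·q_1 = (-0.6765, -2.3235, 1.2353).
‖u_2‖ = 2.7170, so q_2 = (-0.2490, -0.8552, 0.4546).
r_{13} = q_1·c_3 = -5.1450; r_{23} = q_2·c_3 = 1.5588.
u_3 = c_3 + 5.1450·q_1 − 1.5588·q_2 = (-0.2590, -0.0199, -0.1793).
‖u_3‖ = 0.3156, so q_3 = (-0.8206, -0.0631, -0.5681).

Q = [[-0.5145, -0.2490, -0.8206], [0.5145, -0.8552, -0.0631], [0.6860, 0.4546, -0.5681]], R = [[5.8310, -3.2585, -5.1450], [0.0000, 2.7170, 1.5588], [0.0000, 0.0000, 0.3156]]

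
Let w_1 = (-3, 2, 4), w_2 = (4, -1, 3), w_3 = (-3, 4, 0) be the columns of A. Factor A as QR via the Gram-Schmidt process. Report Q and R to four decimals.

w_1 = (-3, 2, 4); ‖w_1‖ = 5.3852, so e_1 = (-0.5571, 0.3714, 0.7428).
e_1·w_2 = (-0.5571)·4 + 0.3714·(-1) + 0.7428·3 = -0.3714.
u_2 = w_2 + 0.3714·e_1 = (3.7931, -0.8621, 3.2759).
‖u_2‖ = 5.0855, so e_2 = (0.7459, -0.1695, 0.6442).
e_1·w_3 = (-0.5571)·(-3) + 0.3714·4 + 0.7428·0 = 3.1568; e_2·w_3 = 0.7459·(-3) + (-0.1695)·4 + 0.6442·0 = -2.9157.
u_3 = w_3 − 3.1568·e_1 + 2.9157·e_2 = (0.9333, 2.3333, -0.4667).
‖u_3‖ = 2.5560, so e_3 = (0.3651, 0.9129, -0.1826).

Q = [[-0.5571, 0.7459, 0.3651], [0.3714, -0.1695, 0.9129], [0.7428, 0.6442, -0.1826]], R = [[5.3852, -0.3714, 3.1568], [0.0000, 5.0855, -2.9157], [0.0000, 0.0000, 2.5560]]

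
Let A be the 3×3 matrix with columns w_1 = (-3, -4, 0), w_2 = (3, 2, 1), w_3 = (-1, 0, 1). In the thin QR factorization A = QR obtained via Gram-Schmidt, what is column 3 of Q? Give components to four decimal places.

q_3 = (-0.5121, 0.3841, 0.7682)

w_1 = (-3, -4, 0); ‖w_1‖ = 5.0000, so q_1 = (-0.6000, -0.8000, 0.0000).
q_1·w_2 = (-0.6000)·3 + (-0.8000)·2 + 0.0000·1 = -3.4000.
u_2 = w_2 + 3.4000·q_1 = (0.9600, -0.7200, 1.0000).
‖u_2‖ = 1.5620, so q_2 = (0.6146, -0.4609, 0.6402).
q_1·w_3 = (-0.6000)·(-1) + (-0.8000)·0 + 0.0000·1 = 0.6000; q_2·w_3 = 0.6146·(-1) + (-0.4609)·0 + 0.6402·1 = 0.0256.
u_3 = w_3 − 0.6000·q_1 − 0.0256·q_2 = (-0.6557, 0.4918, 0.9836).
‖u_3‖ = 1.2804, so q_3 = (-0.5121, 0.3841, 0.7682).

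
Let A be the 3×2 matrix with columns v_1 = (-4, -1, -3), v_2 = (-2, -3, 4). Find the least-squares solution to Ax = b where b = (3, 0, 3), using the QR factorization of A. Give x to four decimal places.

e_1 = v_1/‖v_1‖ = (-4, -1, -3)/5.0990 = (-0.7845, -0.1961, -0.5883).
r_{12} = e_1·v_2 = -0.1961.
u_2 = v_2 + 0.1961·e_1 = (-2.1538, -3.0385, 3.8846).
‖u_2‖ = 5.3816, so e_2 = (-0.4002, -0.5646, 0.7218).
Qᵀb = (-4.1184, 0.9648).
Back-substitute: x_2 = 0.9648/5.3816 = 0.1793.
x_1 = (-4.1184 + 0.1961·0.1793)/5.0990 = -0.8008.

x = (-0.8008, 0.1793)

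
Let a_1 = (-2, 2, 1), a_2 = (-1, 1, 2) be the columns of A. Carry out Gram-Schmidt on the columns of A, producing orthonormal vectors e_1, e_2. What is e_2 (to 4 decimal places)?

e_2 = (0.2357, -0.2357, 0.9428)

a_1 = (-2, 2, 1); ‖a_1‖ = 3.0000, so e_1 = (-0.6667, 0.6667, 0.3333).
e_1·a_2 = (-0.6667)·(-1) + 0.6667·1 + 0.3333·2 = 2.0000.
u_2 = a_2 − 2.0000·e_1 = (0.3333, -0.3333, 1.3333).
‖u_2‖ = 1.4142, so e_2 = (0.2357, -0.2357, 0.9428).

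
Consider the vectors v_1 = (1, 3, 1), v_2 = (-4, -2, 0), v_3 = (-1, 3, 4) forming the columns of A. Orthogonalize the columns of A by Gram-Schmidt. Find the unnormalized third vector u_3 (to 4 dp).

v_1 = (1, 3, 1); ‖v_1‖ = 3.3166, so e_1 = (0.3015, 0.9045, 0.3015).
e_1·v_2 = 0.3015·(-4) + 0.9045·(-2) + 0.3015·0 = -3.0151.
u_2 = v_2 + 3.0151·e_1 = (-3.0909, 0.7273, 0.9091).
‖u_2‖ = 3.3029, so e_2 = (-0.9358, 0.2202, 0.2752).
e_1·v_3 = 0.3015·(-1) + 0.9045·3 + 0.3015·4 = 3.6181; e_2·v_3 = (-0.9358)·(-1) + 0.2202·3 + 0.2752·4 = 2.6974.
u_3 = v_3 − 3.6181·e_1 − 2.6974·e_2 = (0.4333, -0.8667, 2.1667).

u_3 = (0.4333, -0.8667, 2.1667)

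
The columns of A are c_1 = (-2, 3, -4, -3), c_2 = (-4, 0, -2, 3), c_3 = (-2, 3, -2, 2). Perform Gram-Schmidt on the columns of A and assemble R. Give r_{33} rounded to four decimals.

r_{33} = 2.5886

e_1 = c_1/‖c_1‖ = (-2, 3, -4, -3)/6.1644 = (-0.3244, 0.4867, -0.6489, -0.4867).
r_{12} = e_1·c_2 = 1.1355.
u_2 = c_2 − 1.1355·e_1 = (-3.6316, -0.5526, -1.2632, 3.5526).
‖u_2‖ = 5.2641, so e_2 = (-0.6899, -0.1050, -0.2400, 0.6749).
r_{13} = e_1·c_3 = 2.4333; r_{23} = e_2·c_3 = 2.8945.
u_3 = c_3 − 2.4333·e_1 − 2.8945·e_2 = (0.7863, 2.1197, 0.2735, 1.2308).
r_{33} = ‖u_3‖ = 2.5886.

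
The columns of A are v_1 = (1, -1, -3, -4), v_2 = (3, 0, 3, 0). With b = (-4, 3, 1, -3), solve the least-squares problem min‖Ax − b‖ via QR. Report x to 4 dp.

v_1 = (1, -1, -3, -4); ‖v_1‖ = 5.1962, so q_1 = (0.1925, -0.1925, -0.5774, -0.7698).
q_1·v_2 = 0.1925·3 + (-0.1925)·0 + (-0.5774)·3 + (-0.7698)·0 = -1.1547.
u_2 = v_2 + 1.1547·q_1 = (3.2222, -0.2222, 2.3333, -0.8889).
‖u_2‖ = 4.0825, so q_2 = (0.7893, -0.0544, 0.5715, -0.2177).
Qᵀb = (0.3849, -2.0957).
Back-substitute: x_2 = -2.0957/4.0825 = -0.5133.
x_1 = (0.3849 + 1.1547·(-0.5133))/5.1962 = -0.0400.

x = (-0.0400, -0.5133)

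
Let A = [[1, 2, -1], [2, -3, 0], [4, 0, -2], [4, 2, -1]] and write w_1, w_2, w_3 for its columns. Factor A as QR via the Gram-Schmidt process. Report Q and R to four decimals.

w_1 = (1, 2, 4, 4); ‖w_1‖ = 6.0828, so e_1 = (0.1644, 0.3288, 0.6576, 0.6576).
e_1·w_2 = 0.1644·2 + 0.3288·(-3) + 0.6576·0 + 0.6576·2 = 0.6576.
u_2 = w_2 − 0.6576·e_1 = (1.8919, -3.2162, -0.4324, 1.5676).
‖u_2‖ = 4.0703, so e_2 = (0.4648, -0.7902, -0.1062, 0.3851).
e_1·w_3 = 0.1644·(-1) + 0.3288·0 + 0.6576·(-2) + 0.6576·(-1) = -2.1372; e_2·w_3 = 0.4648·(-1) + (-0.7902)·0 + (-0.1062)·(-2) + 0.3851·(-1) = -0.6374.
u_3 = w_3 + 2.1372·e_1 + 0.6374·e_2 = (-0.3524, 0.1990, -0.6623, 0.6509).
‖u_3‖ = 1.0130, so e_3 = (-0.3479, 0.1965, -0.6538, 0.6426).

Q = [[0.1644, 0.4648, -0.3479], [0.3288, -0.7902, 0.1965], [0.6576, -0.1062, -0.6538], [0.6576, 0.3851, 0.6426]], R = [[6.0828, 0.6576, -2.1372], [0.0000, 4.0703, -0.6374], [0.0000, 0.0000, 1.0130]]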